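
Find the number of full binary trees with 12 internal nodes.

208012

Full binary trees with n internal nodes are counted by C_n; here n = 12.
C_12 = C(24,12)/13 = 2704156/13 = 208012.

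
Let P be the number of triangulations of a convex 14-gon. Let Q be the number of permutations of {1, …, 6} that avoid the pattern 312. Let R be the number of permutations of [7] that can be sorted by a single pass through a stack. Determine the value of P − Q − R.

A convex 14-gon is triangulated into 12 triangles, and the number of such triangulations is the Catalan number C_{14−2} = C_12. So P = C_12 = 208012.
Permutations of [n] avoiding any single length-3 pattern are counted by C_n; here n = 6. So Q = C_6 = 132.
By Knuth's characterisation, the stack-sortable permutations of length 7 are the 231-avoiders, numbering C_7. So R = C_7 = 429.
P − Q − R = 208012 − 132 − 429 = 207451.

207451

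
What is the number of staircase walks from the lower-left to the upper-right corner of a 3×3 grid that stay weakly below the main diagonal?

5

Sub-diagonal monotone paths from (0,0) to (3,3) biject with Dyck paths of semilength 3, giving C_3.
C_3 = 5.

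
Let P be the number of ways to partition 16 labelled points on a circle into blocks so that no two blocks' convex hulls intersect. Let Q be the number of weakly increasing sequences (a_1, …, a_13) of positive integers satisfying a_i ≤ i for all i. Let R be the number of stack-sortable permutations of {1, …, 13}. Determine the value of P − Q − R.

Non-crossing partitions of an n-element set are counted by C_n; here n = 16. So P = C_16 = 35357670.
Weakly increasing sequences with a_i ≤ i biject with Dyck paths of semilength 13, so there are C_13. So Q = C_13 = 742900.
By Knuth's characterisation, the stack-sortable permutations of length 13 are the 231-avoiders, numbering C_13. So R = C_13 = 742900.
P − Q − R = 35357670 − 742900 − 742900 = 33871870.

33871870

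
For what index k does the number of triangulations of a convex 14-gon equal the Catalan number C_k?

12

A convex 14-gon is triangulated into 12 triangles, and the number of such triangulations is the Catalan number C_{14−2} = C_12.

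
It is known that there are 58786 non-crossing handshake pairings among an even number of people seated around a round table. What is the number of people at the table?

Non-crossing handshake pairings of 2n people are counted by C_n, and C_11 = 58786.
So n = 11, and there are 2n = 22 people.

22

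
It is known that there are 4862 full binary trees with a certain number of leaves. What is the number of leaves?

Full binary trees with L leaves are counted by C_{L−1}. The Catalan number equal to 4862 is C_9.
So the index is 9, and the number of leaves is 9 + 1 = 10.

10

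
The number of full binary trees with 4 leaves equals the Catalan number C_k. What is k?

Full binary trees with 4 leaves have 4−1 = 3 internal nodes, so there are C_3 of them.

3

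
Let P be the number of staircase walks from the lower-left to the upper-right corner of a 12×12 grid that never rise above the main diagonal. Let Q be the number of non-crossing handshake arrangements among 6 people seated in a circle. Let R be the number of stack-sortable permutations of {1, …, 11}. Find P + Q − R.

Sub-diagonal monotone paths from (0,0) to (12,12) biject with Dyck paths of semilength 12, giving C_12. So P = C_12 = 208012.
Non-crossing handshake pairings of 2n people are counted by C_n; 6 people gives n = 3. So Q = C_3 = 5.
Stack-sortable permutations are exactly the 231-avoiding ones, counted by C_n; here n = 11. So R = C_11 = 58786.
P + Q − R = 208012 + 5 − 58786 = 149231.

149231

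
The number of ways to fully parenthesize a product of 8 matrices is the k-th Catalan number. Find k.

7

Parenthesizations of m factors correspond to full binary trees with m leaves, counted by C_{m−1}; m = 8 gives C_7.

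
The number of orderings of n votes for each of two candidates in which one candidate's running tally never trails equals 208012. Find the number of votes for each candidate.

12

Such ballot sequences with n votes each are counted by C_n, and C_12 = 208012.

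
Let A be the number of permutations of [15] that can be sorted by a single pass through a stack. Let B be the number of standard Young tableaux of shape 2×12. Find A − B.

Stack-sortable permutations are exactly the 231-avoiding ones, counted by C_n; here n = 15. So A = C_15 = 9694845.
Standard Young tableaux of shape 2×n are counted by C_n; here n = 12. So B = C_12 = 208012.
A − B = 9694845 − 208012 = 9486833.

9486833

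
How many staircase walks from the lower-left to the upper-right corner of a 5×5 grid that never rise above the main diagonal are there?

42

Monotone paths in an n×n grid that stay weakly below the diagonal are counted by C_n; here n = 5.
C_5 = C(10,5)/6 = 252/6 = 42.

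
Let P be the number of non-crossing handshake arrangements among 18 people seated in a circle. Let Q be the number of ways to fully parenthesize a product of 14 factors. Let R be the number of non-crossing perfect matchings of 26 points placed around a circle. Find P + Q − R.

4862

With 18 = 2·9 people, non-crossing handshake pairings are non-crossing perfect matchings on a circle, counted by C_9. So P = C_9 = 4862.
Ways to associate a product of 14 factors correspond to binary trees on 14 leaves, so the count is C_13. So Q = C_13 = 742900.
Pairing 26 circle points by 13 non-crossing chords gives C_13 matchings. So R = C_13 = 742900.
P + Q − R = 4862 + 742900 − 742900 = 4862.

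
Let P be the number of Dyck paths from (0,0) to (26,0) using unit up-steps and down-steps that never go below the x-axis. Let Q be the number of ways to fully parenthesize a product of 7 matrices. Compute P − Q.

742768

Paths of 13 up- and 13 down-steps that never dip below the axis are Dyck paths; their count is C_13. So P = C_13 = 742900.
Parenthesizations of m factors correspond to full binary trees with m leaves, counted by C_{m−1}; m = 7 gives C_6. So Q = C_6 = 132.
P − Q = 742900 − 132 = 742768.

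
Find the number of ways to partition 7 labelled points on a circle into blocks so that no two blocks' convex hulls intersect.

Non-crossing partitions of an n-element set are counted by C_n; here n = 7.
C_7 = C(14,7)/8 = 3432/8 = 429.

429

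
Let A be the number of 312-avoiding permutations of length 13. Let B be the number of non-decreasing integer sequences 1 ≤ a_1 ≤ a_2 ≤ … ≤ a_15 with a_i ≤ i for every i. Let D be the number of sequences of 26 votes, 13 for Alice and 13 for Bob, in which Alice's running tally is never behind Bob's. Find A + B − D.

9694845

For any fixed pattern of length 3, the pattern-avoiding permutations of [13] number C_13. So A = C_13 = 742900.
Such sub-staircase sequences of length n are counted by C_n; here n = 15. So B = C_15 = 9694845.
Reading a vote for the leader as '(' and for the other as ')' turns such a sequence into a balanced string of 13 pairs, so the count is C_13. So D = C_13 = 742900.
A + B − D = 742900 + 9694845 − 742900 = 9694845.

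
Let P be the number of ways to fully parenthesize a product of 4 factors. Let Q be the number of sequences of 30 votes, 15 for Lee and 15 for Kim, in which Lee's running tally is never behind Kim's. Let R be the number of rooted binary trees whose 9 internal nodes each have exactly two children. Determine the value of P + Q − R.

Parenthesizations of m factors correspond to full binary trees with m leaves, counted by C_{m−1}; m = 4 gives C_3. So P = C_3 = 5.
Ballot sequences with n votes each where one side never trails are Dyck words, counted by C_n; here n = 15. So Q = C_15 = 9694845.
The number of full binary trees on 9 internal nodes is the Catalan number C_9. So R = C_9 = 4862.
P + Q − R = 5 + 9694845 − 4862 = 9689988.

9689988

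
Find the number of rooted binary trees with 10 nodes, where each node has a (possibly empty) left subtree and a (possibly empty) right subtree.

16796

Rooted binary trees with 10 nodes (each child slot possibly empty) number C_10.
C_10 = C(20,10)/11 = 184756/11 = 16796.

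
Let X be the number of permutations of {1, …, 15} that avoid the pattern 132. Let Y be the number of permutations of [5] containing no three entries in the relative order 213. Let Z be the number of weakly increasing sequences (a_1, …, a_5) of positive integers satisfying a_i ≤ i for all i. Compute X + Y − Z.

9694845

For any fixed pattern of length 3, the pattern-avoiding permutations of [15] number C_15. So X = C_15 = 9694845.
For any fixed pattern of length 3, the pattern-avoiding permutations of [5] number C_5. So Y = C_5 = 42.
Weakly increasing sequences with a_i ≤ i biject with Dyck paths of semilength 5, so there are C_5. So Z = C_5 = 42.
X + Y − Z = 9694845 + 42 − 42 = 9694845.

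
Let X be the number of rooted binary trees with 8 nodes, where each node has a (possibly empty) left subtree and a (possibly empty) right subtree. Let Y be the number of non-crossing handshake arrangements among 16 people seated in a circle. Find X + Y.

2860

Rooted binary trees with 8 nodes (each child slot possibly empty) number C_8. So X = C_8 = 1430.
Non-crossing handshake pairings of 2n people are counted by C_n; 16 people gives n = 8. So Y = C_8 = 1430.
X + Y = 1430 + 1430 = 2860.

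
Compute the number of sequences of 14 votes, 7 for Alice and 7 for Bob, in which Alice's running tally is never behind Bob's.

429

Ballot sequences with n votes each where one side never trails are Dyck words, counted by C_n; here n = 7.
C_7 = C(14,7)/8 = 3432/8 = 429.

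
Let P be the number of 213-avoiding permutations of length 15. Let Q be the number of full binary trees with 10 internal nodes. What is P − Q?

Permutations of [n] avoiding any single length-3 pattern are counted by C_n; here n = 15. So P = C_15 = 9694845.
Full binary trees with n internal nodes are counted by C_n; here n = 10. So Q = C_10 = 16796.
P − Q = 9694845 − 16796 = 9678049.

9678049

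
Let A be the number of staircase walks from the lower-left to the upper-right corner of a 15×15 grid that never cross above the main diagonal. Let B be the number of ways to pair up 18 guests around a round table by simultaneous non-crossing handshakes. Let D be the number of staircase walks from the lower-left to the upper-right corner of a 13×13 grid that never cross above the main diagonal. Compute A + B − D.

Sub-diagonal monotone paths from (0,0) to (15,15) biject with Dyck paths of semilength 15, giving C_15. So A = C_15 = 9694845.
Non-crossing handshake pairings of 2n people are counted by C_n; 18 people gives n = 9. So B = C_9 = 4862.
Monotone paths in an n×n grid that stay weakly below the diagonal are counted by C_n; here n = 13. So D = C_13 = 742900.
A + B − D = 9694845 + 4862 − 742900 = 8956807.

8956807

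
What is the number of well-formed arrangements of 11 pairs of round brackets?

58786

Balanced strings of n pairs of brackets are counted by C_n; here n = 11.
C_11 = 58786.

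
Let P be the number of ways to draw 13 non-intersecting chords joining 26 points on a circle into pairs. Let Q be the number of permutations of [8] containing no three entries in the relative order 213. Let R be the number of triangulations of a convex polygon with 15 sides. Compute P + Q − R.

Pairing 26 circle points by 13 non-crossing chords gives C_13 matchings. So P = C_13 = 742900.
Permutations of [n] avoiding any single length-3 pattern are counted by C_n; here n = 8. So Q = C_8 = 1430.
The number of triangulations of a 15-gon is the Catalan number C_13 (index = sides − 2). So R = C_13 = 742900.
P + Q − R = 742900 + 1430 − 742900 = 1430.

1430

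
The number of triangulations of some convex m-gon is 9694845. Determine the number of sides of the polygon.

Triangulations of a convex m-gon are counted by C_{m−2}, and C_15 = 9694845.
So m − 2 = 15, giving m = 17 sides.

17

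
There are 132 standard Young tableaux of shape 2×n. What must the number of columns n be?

Standard Young tableaux of shape 2×n are counted by C_n. Since C_6 = 132, the index is 6.

6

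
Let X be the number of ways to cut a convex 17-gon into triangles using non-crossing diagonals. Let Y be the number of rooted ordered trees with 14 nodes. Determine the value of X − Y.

8951945

The number of triangulations of a 17-gon is the Catalan number C_15 (index = sides − 2). So X = C_15 = 9694845.
Rooted ordered (plane) trees on m nodes have m−1 edges and are counted by C_{m−1}; m = 14 gives C_13. So Y = C_13 = 742900.
X − Y = 9694845 − 742900 = 8951945.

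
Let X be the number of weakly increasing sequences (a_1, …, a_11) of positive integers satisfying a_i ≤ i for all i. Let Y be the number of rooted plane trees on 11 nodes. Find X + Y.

75582

Weakly increasing sequences with a_i ≤ i biject with Dyck paths of semilength 11, so there are C_11. So X = C_11 = 58786.
A rooted plane tree on 11 nodes has 10 edges, and such trees are counted by C_10. So Y = C_10 = 16796.
X + Y = 58786 + 16796 = 75582.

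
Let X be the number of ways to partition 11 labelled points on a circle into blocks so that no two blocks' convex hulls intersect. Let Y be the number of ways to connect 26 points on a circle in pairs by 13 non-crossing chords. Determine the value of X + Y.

Non-crossing partitions of an n-element set are counted by C_n; here n = 11. So X = C_11 = 58786.
Non-crossing perfect matchings of 2n points on a circle are counted by C_n; with 26 points, n = 13. So Y = C_13 = 742900.
X + Y = 58786 + 742900 = 801686.

801686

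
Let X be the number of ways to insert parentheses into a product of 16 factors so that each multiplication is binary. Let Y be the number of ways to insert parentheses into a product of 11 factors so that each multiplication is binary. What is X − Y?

9678049

Bracketing 16 factors into binary products is counted by C_{16−1} = C_15. So X = C_15 = 9694845.
Ways to associate a product of 11 factors correspond to binary trees on 11 leaves, so the count is C_10. So Y = C_10 = 16796.
X − Y = 9694845 − 16796 = 9678049.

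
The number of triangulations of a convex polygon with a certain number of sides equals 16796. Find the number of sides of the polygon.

12

Triangulations of a convex m-gon are counted by C_{m−2}. Since C_10 = 16796, the index is 10.
So m − 2 = 10, giving m = 12 sides.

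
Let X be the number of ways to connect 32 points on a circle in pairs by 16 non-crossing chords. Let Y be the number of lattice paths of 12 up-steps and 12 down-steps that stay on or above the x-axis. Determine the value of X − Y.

Non-crossing perfect matchings of 2n points on a circle are counted by C_n; with 32 points, n = 16. So X = C_16 = 35357670.
A Dyck path with 12 up-steps and 12 down-steps has semilength 12, so there are C_12 of them. So Y = C_12 = 208012.
X − Y = 35357670 − 208012 = 35149658.

35149658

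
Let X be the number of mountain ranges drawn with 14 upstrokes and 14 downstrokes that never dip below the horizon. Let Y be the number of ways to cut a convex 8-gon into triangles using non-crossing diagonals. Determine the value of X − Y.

2674308

A Dyck path with 14 up-steps and 14 down-steps has semilength 14, so there are C_14 of them. So X = C_14 = 2674440.
The number of triangulations of an 8-gon is the Catalan number C_6 (index = sides − 2). So Y = C_6 = 132.
X − Y = 2674440 − 132 = 2674308.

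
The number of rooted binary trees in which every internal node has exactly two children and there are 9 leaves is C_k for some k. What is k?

8

A full binary tree with L leaves has L−1 internal nodes and is counted by C_{L−1}; L = 9 gives C_8.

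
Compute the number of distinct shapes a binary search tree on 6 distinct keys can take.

Binary trees (left/right distinguished) on n nodes are counted by C_n; here n = 6.
C_6 = C(12,6)/7 = 924/7 = 132.

132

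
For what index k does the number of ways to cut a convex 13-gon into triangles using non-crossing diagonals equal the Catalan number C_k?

The number of triangulations of a 13-gon is the Catalan number C_11 (index = sides − 2).

11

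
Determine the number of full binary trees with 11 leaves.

16796

Full binary trees with 11 leaves have 11−1 = 10 internal nodes, so there are C_10 of them.
C_10 = C(20,10)/11 = 184756/11 = 16796.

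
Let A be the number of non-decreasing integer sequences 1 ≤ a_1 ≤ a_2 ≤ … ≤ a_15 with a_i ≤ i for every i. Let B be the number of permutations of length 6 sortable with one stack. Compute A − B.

9694713

Weakly increasing sequences with a_i ≤ i biject with Dyck paths of semilength 15, so there are C_15. So A = C_15 = 9694845.
By Knuth's characterisation, the stack-sortable permutations of length 6 are the 231-avoiders, numbering C_6. So B = C_6 = 132.
A − B = 9694845 − 132 = 9694713.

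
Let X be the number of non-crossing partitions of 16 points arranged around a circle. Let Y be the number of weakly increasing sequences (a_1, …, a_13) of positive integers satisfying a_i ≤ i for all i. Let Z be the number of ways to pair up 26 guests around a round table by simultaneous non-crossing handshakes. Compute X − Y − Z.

33871870

Non-crossing partitions of an n-element set are counted by C_n; here n = 16. So X = C_16 = 35357670.
Such sub-staircase sequences of length n are counted by C_n; here n = 13. So Y = C_13 = 742900.
With 26 = 2·13 people, non-crossing handshake pairings are non-crossing perfect matchings on a circle, counted by C_13. So Z = C_13 = 742900.
X − Y − Z = 35357670 − 742900 − 742900 = 33871870.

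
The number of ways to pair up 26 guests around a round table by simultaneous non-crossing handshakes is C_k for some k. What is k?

13

With 26 = 2·13 people, non-crossing handshake pairings are non-crossing perfect matchings on a circle, counted by C_13.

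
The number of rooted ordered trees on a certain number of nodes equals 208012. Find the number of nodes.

Rooted ordered trees on m nodes are counted by C_{m−1}. Since C_12 = 208012, the index is 12.
So the index is 12, and the number of nodes is 12 + 1 = 13.

13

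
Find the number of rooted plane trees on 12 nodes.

Rooted ordered (plane) trees on m nodes have m−1 edges and are counted by C_{m−1}; m = 12 gives C_11.
C_11 = 58786.

58786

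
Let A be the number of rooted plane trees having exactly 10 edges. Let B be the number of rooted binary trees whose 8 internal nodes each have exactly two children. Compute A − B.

Rooted ordered trees with n edges are counted by C_n; here n = 10. So A = C_10 = 16796.
The number of full binary trees on 8 internal nodes is the Catalan number C_8. So B = C_8 = 1430.
A − B = 16796 − 1430 = 15366.

15366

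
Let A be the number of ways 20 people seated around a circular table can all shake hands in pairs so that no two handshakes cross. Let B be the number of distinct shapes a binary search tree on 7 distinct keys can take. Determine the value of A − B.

16367

With 20 = 2·10 people, non-crossing handshake pairings are non-crossing perfect matchings on a circle, counted by C_10. So A = C_10 = 16796.
Binary trees (left/right distinguished) on n nodes are counted by C_n; here n = 7. So B = C_7 = 429.
A − B = 16796 − 429 = 16367.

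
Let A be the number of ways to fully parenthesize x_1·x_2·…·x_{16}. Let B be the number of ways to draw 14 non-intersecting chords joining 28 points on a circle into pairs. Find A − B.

7020405

Parenthesizations of m factors correspond to full binary trees with m leaves, counted by C_{m−1}; m = 16 gives C_15. So A = C_15 = 9694845.
Non-crossing perfect matchings of 2n points on a circle are counted by C_n; with 28 points, n = 14. So B = C_14 = 2674440.
A − B = 9694845 − 2674440 = 7020405.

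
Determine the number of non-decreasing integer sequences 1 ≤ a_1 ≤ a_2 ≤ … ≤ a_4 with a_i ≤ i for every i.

14

Such sub-staircase sequences of length n are counted by C_n; here n = 4.
C_4 = C(8,4)/5 = 70/5 = 14.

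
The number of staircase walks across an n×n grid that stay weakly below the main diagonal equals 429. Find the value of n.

7

Such diagonal-avoiding paths in an n×n grid are counted by C_n, and C_7 = 429.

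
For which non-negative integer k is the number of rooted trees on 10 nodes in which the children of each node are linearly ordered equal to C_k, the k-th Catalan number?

9

A rooted plane tree on 10 nodes has 9 edges, and such trees are counted by C_9.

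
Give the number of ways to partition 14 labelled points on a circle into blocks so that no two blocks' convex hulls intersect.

The non-crossing partitions of [14] form a lattice of size C_14.
C_14 = C_13 · 2(2·13+1)/(13+2) = 742900 · 54/15 = 2674440.

2674440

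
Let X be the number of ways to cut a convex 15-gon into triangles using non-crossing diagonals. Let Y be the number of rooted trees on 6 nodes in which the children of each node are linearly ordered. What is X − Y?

A convex 15-gon is triangulated into 13 triangles, and the number of such triangulations is the Catalan number C_{15−2} = C_13. So X = C_13 = 742900.
A rooted plane tree on 6 nodes has 5 edges, and such trees are counted by C_5. So Y = C_5 = 42.
X − Y = 742900 − 42 = 742858.

742858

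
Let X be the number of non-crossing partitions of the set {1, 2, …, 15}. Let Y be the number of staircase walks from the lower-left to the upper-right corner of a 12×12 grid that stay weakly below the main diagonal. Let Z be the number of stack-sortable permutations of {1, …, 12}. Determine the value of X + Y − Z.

9694845

The non-crossing partitions of [15] form a lattice of size C_15. So X = C_15 = 9694845.
Monotone paths in an n×n grid that stay weakly below the diagonal are counted by C_n; here n = 12. So Y = C_12 = 208012.
By Knuth's characterisation, the stack-sortable permutations of length 12 are the 231-avoiders, numbering C_12. So Z = C_12 = 208012.
X + Y − Z = 9694845 + 208012 − 208012 = 9694845.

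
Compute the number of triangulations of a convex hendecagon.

Triangulations of a convex m-gon are counted by C_{m−2}; with m = 11 this is C_9.
C_9 = C_8 · 2(2·8+1)/(8+2) = 1430 · 34/10 = 4862.

4862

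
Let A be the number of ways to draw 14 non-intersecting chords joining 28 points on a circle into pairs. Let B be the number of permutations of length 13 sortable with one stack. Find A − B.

Pairing 28 circle points by 14 non-crossing chords gives C_14 matchings. So A = C_14 = 2674440.
By Knuth's characterisation, the stack-sortable permutations of length 13 are the 231-avoiders, numbering C_13. So B = C_13 = 742900.
A − B = 2674440 − 742900 = 1931540.

1931540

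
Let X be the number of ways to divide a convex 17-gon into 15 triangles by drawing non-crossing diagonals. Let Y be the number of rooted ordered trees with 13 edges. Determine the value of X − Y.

The number of triangulations of a 17-gon is the Catalan number C_15 (index = sides − 2). So X = C_15 = 9694845.
Rooted ordered trees with n edges are counted by C_n; here n = 13. So Y = C_13 = 742900.
X − Y = 9694845 − 742900 = 8951945.

8951945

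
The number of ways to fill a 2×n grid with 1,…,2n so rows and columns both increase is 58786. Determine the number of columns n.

11

Standard Young tableaux of shape 2×n are counted by C_n. Since C_11 = 58786, the index is 11.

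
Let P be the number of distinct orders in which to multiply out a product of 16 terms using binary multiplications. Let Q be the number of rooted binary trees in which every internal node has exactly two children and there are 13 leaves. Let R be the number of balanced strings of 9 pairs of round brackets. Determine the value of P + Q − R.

Ways to associate a product of 16 factors correspond to binary trees on 16 leaves, so the count is C_15. So P = C_15 = 9694845.
Full binary trees with 13 leaves have 13−1 = 12 internal nodes, so there are C_12 of them. So Q = C_12 = 208012.
With 9 pairs the number of balanced bracket strings is the Catalan number C_9. So R = C_9 = 4862.
P + Q − R = 9694845 + 208012 − 4862 = 9897995.

9897995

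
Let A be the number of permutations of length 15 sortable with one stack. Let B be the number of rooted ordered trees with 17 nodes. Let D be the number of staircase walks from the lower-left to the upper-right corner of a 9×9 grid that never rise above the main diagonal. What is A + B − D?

45047653

By Knuth's characterisation, the stack-sortable permutations of length 15 are the 231-avoiders, numbering C_15. So A = C_15 = 9694845.
A rooted plane tree on 17 nodes has 16 edges, and such trees are counted by C_16. So B = C_16 = 35357670.
Sub-diagonal monotone paths from (0,0) to (9,9) biject with Dyck paths of semilength 9, giving C_9. So D = C_9 = 4862.
A + B − D = 9694845 + 35357670 − 4862 = 45047653.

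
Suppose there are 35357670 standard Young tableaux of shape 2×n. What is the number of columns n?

16

Standard Young tableaux of shape 2×n are counted by C_n, and C_16 = 35357670.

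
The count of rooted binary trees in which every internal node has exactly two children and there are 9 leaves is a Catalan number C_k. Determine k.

A full binary tree with L leaves has L−1 internal nodes and is counted by C_{L−1}; L = 9 gives C_8.

8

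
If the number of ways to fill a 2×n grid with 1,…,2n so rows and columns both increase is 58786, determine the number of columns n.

Standard Young tableaux of shape 2×n are counted by C_n; 58786 = C_11.

11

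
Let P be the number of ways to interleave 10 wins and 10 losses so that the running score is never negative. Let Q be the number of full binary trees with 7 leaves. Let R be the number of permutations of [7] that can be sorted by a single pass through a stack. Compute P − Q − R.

16235

Reading a vote for the leader as '(' and for the other as ')' turns such a sequence into a balanced string of 10 pairs, so the count is C_10. So P = C_10 = 16796.
Full binary trees with 7 leaves have 7−1 = 6 internal nodes, so there are C_6 of them. So Q = C_6 = 132.
By Knuth's characterisation, the stack-sortable permutations of length 7 are the 231-avoiders, numbering C_7. So R = C_7 = 429.
P − Q − R = 16796 − 132 − 429 = 16235.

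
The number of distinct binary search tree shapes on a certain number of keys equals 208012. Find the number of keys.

12

Binary search tree shapes on n keys are counted by C_n. Since C_12 = 208012, the index is 12.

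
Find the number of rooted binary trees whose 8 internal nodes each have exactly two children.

Full binary trees with n internal nodes are counted by C_n; here n = 8.
C_8 = C(16,8)/9 = 12870/9 = 1430.

1430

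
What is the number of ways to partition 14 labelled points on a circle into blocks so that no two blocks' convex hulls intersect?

Non-crossing partitions of an n-element set are counted by C_n; here n = 14.
C_14 = 2674440.

2674440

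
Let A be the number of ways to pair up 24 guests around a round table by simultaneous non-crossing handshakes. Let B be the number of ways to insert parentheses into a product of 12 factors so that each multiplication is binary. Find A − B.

With 24 = 2·12 people, non-crossing handshake pairings are non-crossing perfect matchings on a circle, counted by C_12. So A = C_12 = 208012.
Parenthesizations of m factors correspond to full binary trees with m leaves, counted by C_{m−1}; m = 12 gives C_11. So B = C_11 = 58786.
A − B = 208012 − 58786 = 149226.

149226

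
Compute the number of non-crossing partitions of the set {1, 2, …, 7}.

429

Non-crossing partitions of an n-element set are counted by C_n; here n = 7.
C_7 = 429.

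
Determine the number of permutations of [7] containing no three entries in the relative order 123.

429

Permutations of [n] avoiding any single length-3 pattern are counted by C_n; here n = 7.
C_7 = C(14,7)/8 = 3432/8 = 429.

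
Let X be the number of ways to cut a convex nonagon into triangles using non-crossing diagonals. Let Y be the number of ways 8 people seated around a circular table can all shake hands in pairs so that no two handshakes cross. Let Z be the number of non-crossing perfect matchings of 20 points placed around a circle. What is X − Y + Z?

17211

Triangulations of a convex m-gon are counted by C_{m−2}; with m = 9 this is C_7. So X = C_7 = 429.
With 8 = 2·4 people, non-crossing handshake pairings are non-crossing perfect matchings on a circle, counted by C_4. So Y = C_4 = 14.
Non-crossing perfect matchings of 2n points on a circle are counted by C_n; with 20 points, n = 10. So Z = C_10 = 16796.
X − Y + Z = 429 − 14 + 16796 = 17211.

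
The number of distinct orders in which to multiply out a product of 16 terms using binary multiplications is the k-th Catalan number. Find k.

15

Bracketing 16 factors into binary products is counted by C_{16−1} = C_15.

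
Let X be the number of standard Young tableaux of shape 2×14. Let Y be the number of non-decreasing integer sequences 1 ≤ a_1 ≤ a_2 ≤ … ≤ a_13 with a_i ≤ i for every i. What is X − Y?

Standard Young tableaux of shape 2×n are counted by C_n; here n = 14. So X = C_14 = 2674440.
Such sub-staircase sequences of length n are counted by C_n; here n = 13. So Y = C_13 = 742900.
X − Y = 2674440 − 742900 = 1931540.

1931540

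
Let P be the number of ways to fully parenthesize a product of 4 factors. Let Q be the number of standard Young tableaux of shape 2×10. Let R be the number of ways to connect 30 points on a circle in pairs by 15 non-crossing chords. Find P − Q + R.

Ways to associate a product of 4 factors correspond to binary trees on 4 leaves, so the count is C_3. So P = C_3 = 5.
By the hook-length formula (or a Dyck-path bijection), SYT of shape 2×10 number C_10. So Q = C_10 = 16796.
Non-crossing perfect matchings of 2n points on a circle are counted by C_n; with 30 points, n = 15. So R = C_15 = 9694845.
P − Q + R = 5 − 16796 + 9694845 = 9678054.

9678054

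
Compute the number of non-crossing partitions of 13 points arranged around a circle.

The non-crossing partitions of [13] form a lattice of size C_13.
C_13 = C(26,13)/14 = 10400600/14 = 742900.

742900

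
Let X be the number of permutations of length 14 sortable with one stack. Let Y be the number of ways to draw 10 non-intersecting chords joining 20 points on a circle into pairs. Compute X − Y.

Stack-sortable permutations are exactly the 231-avoiding ones, counted by C_n; here n = 14. So X = C_14 = 2674440.
Non-crossing perfect matchings of 2n points on a circle are counted by C_n; with 20 points, n = 10. So Y = C_10 = 16796.
X − Y = 2674440 − 16796 = 2657644.

2657644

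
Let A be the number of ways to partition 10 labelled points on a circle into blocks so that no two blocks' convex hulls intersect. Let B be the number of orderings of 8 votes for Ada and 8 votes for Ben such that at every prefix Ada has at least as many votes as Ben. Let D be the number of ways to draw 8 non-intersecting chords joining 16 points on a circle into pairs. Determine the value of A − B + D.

Non-crossing partitions of an n-element set are counted by C_n; here n = 10. So A = C_10 = 16796.
Reading a vote for the leader as '(' and for the other as ')' turns such a sequence into a balanced string of 8 pairs, so the count is C_8. So B = C_8 = 1430.
Pairing 16 circle points by 8 non-crossing chords gives C_8 matchings. So D = C_8 = 1430.
A − B + D = 16796 − 1430 + 1430 = 16796.

16796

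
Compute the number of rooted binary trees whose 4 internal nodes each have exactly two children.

14

The number of full binary trees on 4 internal nodes is the Catalan number C_4.
C_4 = 14.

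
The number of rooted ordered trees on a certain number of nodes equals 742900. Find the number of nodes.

Rooted ordered trees on m nodes are counted by C_{m−1}; 742900 = C_13.
So the index is 13, and the number of nodes is 13 + 1 = 14.

14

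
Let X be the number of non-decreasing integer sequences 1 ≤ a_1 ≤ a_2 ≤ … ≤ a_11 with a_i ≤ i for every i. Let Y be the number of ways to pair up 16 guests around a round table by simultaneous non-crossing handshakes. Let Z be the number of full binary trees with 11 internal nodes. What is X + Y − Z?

1430

Weakly increasing sequences with a_i ≤ i biject with Dyck paths of semilength 11, so there are C_11. So X = C_11 = 58786.
Non-crossing handshake pairings of 2n people are counted by C_n; 16 people gives n = 8. So Y = C_8 = 1430.
Full binary trees with n internal nodes are counted by C_n; here n = 11. So Z = C_11 = 58786.
X + Y − Z = 58786 + 1430 − 58786 = 1430.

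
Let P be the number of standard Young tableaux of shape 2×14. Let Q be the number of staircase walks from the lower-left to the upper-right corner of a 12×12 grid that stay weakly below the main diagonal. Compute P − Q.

Standard Young tableaux of shape 2×n are counted by C_n; here n = 14. So P = C_14 = 2674440.
Monotone paths in an n×n grid that stay weakly below the diagonal are counted by C_n; here n = 12. So Q = C_12 = 208012.
P − Q = 2674440 − 208012 = 2466428.

2466428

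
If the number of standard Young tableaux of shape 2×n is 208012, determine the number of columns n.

12

Standard Young tableaux of shape 2×n are counted by C_n. Since C_12 = 208012, the index is 12.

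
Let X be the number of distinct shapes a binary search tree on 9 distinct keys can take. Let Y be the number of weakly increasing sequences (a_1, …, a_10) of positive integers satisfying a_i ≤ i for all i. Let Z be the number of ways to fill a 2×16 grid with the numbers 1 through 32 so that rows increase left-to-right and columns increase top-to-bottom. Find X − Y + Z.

35345736

There are C_n binary search tree shapes on n keys; with n = 9 that is C_9. So X = C_9 = 4862.
Weakly increasing sequences with a_i ≤ i biject with Dyck paths of semilength 10, so there are C_10. So Y = C_10 = 16796.
Standard Young tableaux of shape 2×n are counted by C_n; here n = 16. So Z = C_16 = 35357670.
X − Y + Z = 4862 − 16796 + 35357670 = 35345736.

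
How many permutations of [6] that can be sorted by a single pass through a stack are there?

Stack-sortable permutations are exactly the 231-avoiding ones, counted by C_n; here n = 6.
C_6 = C_5 · 2(2·5+1)/(5+2) = 42 · 22/7 = 132.

132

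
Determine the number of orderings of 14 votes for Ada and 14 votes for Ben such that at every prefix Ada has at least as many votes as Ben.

Ballot sequences with n votes each where one side never trails are Dyck words, counted by C_n; here n = 14.
C_14 = C(28,14)/15 = 40116600/15 = 2674440.

2674440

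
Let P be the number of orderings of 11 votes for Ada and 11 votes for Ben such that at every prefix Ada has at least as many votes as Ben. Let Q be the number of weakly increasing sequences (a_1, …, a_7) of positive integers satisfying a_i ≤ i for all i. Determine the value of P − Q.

Reading a vote for the leader as '(' and for the other as ')' turns such a sequence into a balanced string of 11 pairs, so the count is C_11. So P = C_11 = 58786.
Such sub-staircase sequences of length n are counted by C_n; here n = 7. So Q = C_7 = 429.
P − Q = 58786 − 429 = 58357.

58357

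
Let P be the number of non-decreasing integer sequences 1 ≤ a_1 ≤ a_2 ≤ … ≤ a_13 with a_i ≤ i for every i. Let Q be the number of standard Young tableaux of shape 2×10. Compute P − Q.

Weakly increasing sequences with a_i ≤ i biject with Dyck paths of semilength 13, so there are C_13. So P = C_13 = 742900.
By the hook-length formula (or a Dyck-path bijection), SYT of shape 2×10 number C_10. So Q = C_10 = 16796.
P − Q = 742900 − 16796 = 726104.

726104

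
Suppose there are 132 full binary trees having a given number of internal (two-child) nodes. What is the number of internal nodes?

Full binary trees with n internal nodes are counted by C_n. The Catalan number equal to 132 is C_6.

6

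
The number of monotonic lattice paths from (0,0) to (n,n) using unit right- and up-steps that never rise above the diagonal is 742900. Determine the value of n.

Such diagonal-avoiding paths in an n×n grid are counted by C_n. Since C_13 = 742900, the index is 13.

13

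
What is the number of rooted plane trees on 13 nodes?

208012

Rooted ordered (plane) trees on m nodes have m−1 edges and are counted by C_{m−1}; m = 13 gives C_12.
C_12 = 208012.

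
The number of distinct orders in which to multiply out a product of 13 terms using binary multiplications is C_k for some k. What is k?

12

Parenthesizations of m factors correspond to full binary trees with m leaves, counted by C_{m−1}; m = 13 gives C_12.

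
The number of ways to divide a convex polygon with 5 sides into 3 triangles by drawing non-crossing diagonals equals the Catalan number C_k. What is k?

3

Triangulations of a convex m-gon are counted by C_{m−2}; with m = 5 this is C_3.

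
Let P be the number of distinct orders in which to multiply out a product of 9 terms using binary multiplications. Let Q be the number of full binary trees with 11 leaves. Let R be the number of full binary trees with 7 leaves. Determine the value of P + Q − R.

18094

Bracketing 9 factors into binary products is counted by C_{9−1} = C_8. So P = C_8 = 1430.
A full binary tree with L leaves has L−1 internal nodes and is counted by C_{L−1}; L = 11 gives C_10. So Q = C_10 = 16796.
Full binary trees with 7 leaves have 7−1 = 6 internal nodes, so there are C_6 of them. So R = C_6 = 132.
P + Q − R = 1430 + 16796 − 132 = 18094.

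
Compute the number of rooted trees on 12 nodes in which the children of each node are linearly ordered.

58786

Rooted ordered (plane) trees on m nodes have m−1 edges and are counted by C_{m−1}; m = 12 gives C_11.
C_11 = C(22,11)/12 = 705432/12 = 58786.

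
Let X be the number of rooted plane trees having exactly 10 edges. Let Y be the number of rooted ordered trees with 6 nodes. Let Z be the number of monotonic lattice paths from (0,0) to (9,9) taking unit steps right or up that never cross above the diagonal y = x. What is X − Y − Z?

11892

Rooted ordered trees with n edges are counted by C_n; here n = 10. So X = C_10 = 16796.
A rooted plane tree on 6 nodes has 5 edges, and such trees are counted by C_5. So Y = C_5 = 42.
Monotone paths in an n×n grid that stay weakly below the diagonal are counted by C_n; here n = 9. So Z = C_9 = 4862.
X − Y − Z = 16796 − 42 − 4862 = 11892.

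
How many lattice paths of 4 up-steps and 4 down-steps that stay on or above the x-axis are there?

14

Dyck paths of semilength n (length 2n) are counted by C_n; here n = 4.
C_4 = C(8,4)/5 = 70/5 = 14.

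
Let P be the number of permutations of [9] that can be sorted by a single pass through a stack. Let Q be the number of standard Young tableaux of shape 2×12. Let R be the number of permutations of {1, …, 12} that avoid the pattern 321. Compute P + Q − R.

4862

By Knuth's characterisation, the stack-sortable permutations of length 9 are the 231-avoiders, numbering C_9. So P = C_9 = 4862.
By the hook-length formula (or a Dyck-path bijection), SYT of shape 2×12 number C_12. So Q = C_12 = 208012.
For any fixed pattern of length 3, the pattern-avoiding permutations of [12] number C_12. So R = C_12 = 208012.
P + Q − R = 4862 + 208012 − 208012 = 4862.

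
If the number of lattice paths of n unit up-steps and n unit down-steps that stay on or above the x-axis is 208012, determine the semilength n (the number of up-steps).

12

Dyck paths of semilength n are counted by C_n. The Catalan number equal to 208012 is C_12.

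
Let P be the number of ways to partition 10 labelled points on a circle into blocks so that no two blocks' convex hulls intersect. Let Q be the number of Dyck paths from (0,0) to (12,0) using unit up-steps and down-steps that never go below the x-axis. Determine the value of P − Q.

Non-crossing partitions of an n-element set are counted by C_n; here n = 10. So P = C_10 = 16796.
Paths of 6 up- and 6 down-steps that never dip below the axis are Dyck paths; their count is C_6. So Q = C_6 = 132.
P − Q = 16796 − 132 = 16664.

16664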